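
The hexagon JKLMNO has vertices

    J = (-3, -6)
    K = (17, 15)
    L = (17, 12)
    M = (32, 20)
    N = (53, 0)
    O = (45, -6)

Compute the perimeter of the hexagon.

136

|JK| = √((20)² + (21)²) = √841 = 29
|KL| = √((0)² + (-3)²) = √9 = 3
|LM| = √((15)² + (8)²) = √289 = 17
|MN| = √((21)² + (-20)²) = √841 = 29
|NO| = √((-8)² + (-6)²) = √100 = 10
|OJ| = √((-48)² + (0)²) = √2304 = 48
Perimeter = 29 + 3 + 17 + 29 + 10 + 48 = 136.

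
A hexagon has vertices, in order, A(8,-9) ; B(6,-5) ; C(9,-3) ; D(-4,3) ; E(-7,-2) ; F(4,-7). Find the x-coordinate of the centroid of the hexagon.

71/81

Apply the shoelace (surveyor's) formula. First the cross-terms c_i = x_i·y_{i+1} − x_{i+1}·y_i:
  14, 27, 15, 29, 57, 20  ⇒  2A = 162, A = 81.
Then Σ (x_i + x_{i+1})·c_i = 426, so x̄ = 426 / (6·81) = 71/81.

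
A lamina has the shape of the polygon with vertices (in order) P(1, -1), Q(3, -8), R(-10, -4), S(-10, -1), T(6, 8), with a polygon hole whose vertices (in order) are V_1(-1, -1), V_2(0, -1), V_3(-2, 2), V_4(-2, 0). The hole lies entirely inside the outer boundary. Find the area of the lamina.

Outer boundary:
P→Q: (1)(-8) − (3)(-1) = -5
Q→R: (3)(-4) − (-10)(-8) = -92
R→S: (-10)(-1) − (-10)(-4) = -30
S→T: (-10)(8) − (6)(-1) = -74
T→P: (6)(-1) − (1)(8) = -14
Σ = -215
Area = |Σ|/2 = 107.5.
Hole:
V_1→V_2: (-1)(-1) − (0)(-1) = 1
V_2→V_3: (0)(2) − (-2)(-1) = -2
V_3→V_4: (-2)(0) − (-2)(2) = 4
V_4→V_1: (-2)(-1) − (-1)(0) = 2
Σ = 5
Area = |Σ|/2 = 2.5.
Net area = 107.5 − 2.5 = 105.

105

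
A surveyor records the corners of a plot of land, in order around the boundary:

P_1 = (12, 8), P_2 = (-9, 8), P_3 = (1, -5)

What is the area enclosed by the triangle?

Apply the shoelace (surveyor's) formula: 2A = Σ (x_i·y_{i+1} − x_{i+1}·y_i), indices taken mod 3.
Σ = (168) + (37) + (68) = 273
Area = |Σ|/2 = 136.5.

136.5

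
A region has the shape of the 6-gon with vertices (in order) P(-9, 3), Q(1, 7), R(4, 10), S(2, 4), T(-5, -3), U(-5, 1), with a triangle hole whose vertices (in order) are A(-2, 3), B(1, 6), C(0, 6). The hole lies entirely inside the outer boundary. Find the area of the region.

Outer boundary:
Apply Gauss's area formula: 2A = Σ (x_i·y_{i+1} − x_{i+1}·y_i), indices taken mod 6.
Σ = (-66) + (-18) + (-4) + (14) + (-20) + (-6) = -100
Area = |Σ|/2 = 50.
Hole:
Σ = (-15) + (6) + (12) = 3
Area = |Σ|/2 = 1.5.
Net area = 50 − 1.5 = 48.5.

48.5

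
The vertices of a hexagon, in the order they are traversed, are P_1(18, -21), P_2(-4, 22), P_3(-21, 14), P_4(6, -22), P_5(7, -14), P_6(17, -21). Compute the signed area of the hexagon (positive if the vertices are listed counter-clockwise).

Apply Gauss's area formula: 2A = Σ (x_i·y_{i+1} − x_{i+1}·y_i), indices taken mod 6.
Cross-terms: 312, 406, 378, 70, 91, 21  ⇒  Σ = 1278
Signed area = Σ/2 = 639 (positive ⇒ counter-clockwise traversal).

639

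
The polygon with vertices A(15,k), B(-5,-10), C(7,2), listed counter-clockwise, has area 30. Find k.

15

The doubled signed area Σ (x_i y_{i+1} − x_{i+1} y_i) is linear in k.
With k=0 it equals -120; the coefficient of k is 12 (from the two edges through A).
So 12·k + -120 = 2·30 = 60 ⇒ k = 15.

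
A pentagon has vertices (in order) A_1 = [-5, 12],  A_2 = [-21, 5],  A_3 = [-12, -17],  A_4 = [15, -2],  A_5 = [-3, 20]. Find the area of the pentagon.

640.5

Σ = (227) + (417) + (279) + (294) + (64) = 1281
Area = |Σ|/2 = 640.5.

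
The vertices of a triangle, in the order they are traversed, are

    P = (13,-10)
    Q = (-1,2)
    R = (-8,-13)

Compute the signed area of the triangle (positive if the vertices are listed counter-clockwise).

147

Apply the shoelace formula: 2A = Σ (x_i·y_{i+1} − x_{i+1}·y_i), indices taken mod 3.
Σ = (16) + (29) + (249) = 294
Signed area = Σ/2 = 147 (positive ⇒ counter-clockwise traversal).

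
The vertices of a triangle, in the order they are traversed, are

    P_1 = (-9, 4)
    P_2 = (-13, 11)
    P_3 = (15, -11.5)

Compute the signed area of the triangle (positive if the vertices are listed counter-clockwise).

Apply the shoelace (surveyor's) formula: 2A = Σ (x_i·y_{i+1} − x_{i+1}·y_i), indices taken mod 3.
Σ = (-47) + (-15.5) + (-43.5) = -106
Signed area = Σ/2 = -53 (negative ⇒ clockwise traversal).

-53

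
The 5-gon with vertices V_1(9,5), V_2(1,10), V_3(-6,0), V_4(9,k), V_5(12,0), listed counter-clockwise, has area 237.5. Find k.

The doubled signed area Σ (x_i y_{i+1} − x_{i+1} y_i) is linear in k.
With k=0 it equals 205; the coefficient of k is -18 (from the two edges through V_4).
So -18·k + 205 = 2·237.5 = 475 ⇒ k = -15.

-15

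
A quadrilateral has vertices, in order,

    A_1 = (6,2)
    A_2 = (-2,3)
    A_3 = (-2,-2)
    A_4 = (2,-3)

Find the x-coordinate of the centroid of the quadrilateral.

Apply the surveyor's formula. First the cross-terms c_i = x_i·y_{i+1} − x_{i+1}·y_i:
  22, 10, 10, 22  ⇒  2A = 64, A = 32.
Then Σ (x_i + x_{i+1})·c_i = 224, so x̄ = 224 / (6·32) = 7/6.

7/6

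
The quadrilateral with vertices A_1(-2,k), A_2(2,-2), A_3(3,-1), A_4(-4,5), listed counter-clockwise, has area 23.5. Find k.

-3

The doubled signed area Σ (x_i y_{i+1} − x_{i+1} y_i) is linear in k.
With k=0 it equals 29; the coefficient of k is -6 (from the two edges through A_1).
So -6·k + 29 = 2·23.5 = 47 ⇒ k = -3.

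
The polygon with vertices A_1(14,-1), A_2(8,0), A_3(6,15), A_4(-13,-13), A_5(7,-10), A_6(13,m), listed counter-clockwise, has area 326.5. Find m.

The doubled signed area Σ (x_i y_{i+1} − x_{i+1} y_i) is linear in m.
With m=0 it equals 583; the coefficient of m is -7 (from the two edges through A_6).
So -7·m + 583 = 2·326.5 = 653 ⇒ m = -10.

-10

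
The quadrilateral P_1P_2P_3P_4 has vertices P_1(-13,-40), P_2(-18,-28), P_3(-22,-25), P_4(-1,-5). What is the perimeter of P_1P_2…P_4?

|P_1P_2| = √((-5)² + (12)²) = √169 = 13
|P_2P_3| = √((-4)² + (3)²) = √25 = 5
|P_3P_4| = √((21)² + (20)²) = √841 = 29
|P_4P_1| = √((-12)² + (-35)²) = √1369 = 37
Perimeter = 13 + 5 + 29 + 37 = 84.

84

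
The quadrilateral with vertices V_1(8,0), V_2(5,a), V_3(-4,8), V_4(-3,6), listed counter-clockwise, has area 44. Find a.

8

The doubled signed area Σ (x_i y_{i+1} − x_{i+1} y_i) is linear in a.
With a=0 it equals -8; the coefficient of a is 12 (from the two edges through V_2).
So 12·a + -8 = 2·44 = 88 ⇒ a = 8.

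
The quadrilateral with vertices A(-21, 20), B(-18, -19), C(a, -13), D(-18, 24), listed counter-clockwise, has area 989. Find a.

The doubled signed area Σ (x_i y_{i+1} − x_{i+1} y_i) is linear in a.
With a=0 it equals 903; the coefficient of a is 43 (from the two edges through C).
So 43·a + 903 = 2·989 = 1978 ⇒ a = 25.

25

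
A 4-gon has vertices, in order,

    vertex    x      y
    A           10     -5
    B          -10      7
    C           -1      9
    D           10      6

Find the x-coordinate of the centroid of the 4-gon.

717/269

Apply the shoelace formula. First the cross-terms c_i = x_i·y_{i+1} − x_{i+1}·y_i:
  20, -83, -96, -110  ⇒  2A = -269, A = -134.5.
Then Σ (x_i + x_{i+1})·c_i = -2151, so x̄ = -2151 / (6·(-134.5)) = 717/269.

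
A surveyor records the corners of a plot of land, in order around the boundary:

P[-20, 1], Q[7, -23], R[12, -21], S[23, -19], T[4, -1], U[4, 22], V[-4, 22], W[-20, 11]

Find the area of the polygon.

Apply the surveyor's formula: 2A = Σ (x_i·y_{i+1} − x_{i+1}·y_i), indices taken mod 8.
P→Q: (-20)(-23) − (7)(1) = 453
Q→R: (7)(-21) − (12)(-23) = 129
R→S: (12)(-19) − (23)(-21) = 255
S→T: (23)(-1) − (4)(-19) = 53
T→U: (4)(22) − (4)(-1) = 92
U→V: (4)(22) − (-4)(22) = 176
V→W: (-4)(11) − (-20)(22) = 396
W→P: (-20)(1) − (-20)(11) = 200
Σ = 1754
Area = |Σ|/2 = 877.

877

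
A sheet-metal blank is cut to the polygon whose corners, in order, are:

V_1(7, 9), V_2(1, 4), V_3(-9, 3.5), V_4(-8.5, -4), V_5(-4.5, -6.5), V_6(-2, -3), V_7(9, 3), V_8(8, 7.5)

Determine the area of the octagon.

123

Cross-terms: 19, 39.5, 65.75, 37.25, 0.5, 21, 43.5, 19.5  ⇒  Σ = 246
Area = |Σ|/2 = 123.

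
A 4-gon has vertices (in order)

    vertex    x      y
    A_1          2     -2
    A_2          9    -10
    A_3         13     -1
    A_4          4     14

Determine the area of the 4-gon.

134.5

Apply the shoelace (surveyor's) formula: 2A = Σ (x_i·y_{i+1} − x_{i+1}·y_i), indices taken mod 4.
Σ = (-2) + (121) + (186) + (-36) = 269
Area = |Σ|/2 = 134.5.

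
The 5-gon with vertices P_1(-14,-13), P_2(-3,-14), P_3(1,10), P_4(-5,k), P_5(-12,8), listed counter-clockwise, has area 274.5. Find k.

Write out the shoelace sum; only the two edges meeting at P_4 involve k:
2·Area = [(1·k − (-5)·10) + ((-5)·8 − (-12)·k)] + 409
       = 13·k + 419 = 549
⇒ k = 10.

10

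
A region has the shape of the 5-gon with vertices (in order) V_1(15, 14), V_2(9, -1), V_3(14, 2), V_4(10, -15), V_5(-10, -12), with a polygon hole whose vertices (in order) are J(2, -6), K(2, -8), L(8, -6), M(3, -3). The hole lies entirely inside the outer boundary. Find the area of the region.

Outer boundary:
Cross-terms: -141, 32, -230, -270, 40  ⇒  Σ = -569
Area = |Σ|/2 = 284.5.
Hole:
Apply the shoelace (surveyor's) formula: 2A = Σ (x_i·y_{i+1} − x_{i+1}·y_i), indices taken mod 4.
Σ = (-4) + (52) + (-6) + (-12) = 30
Area = |Σ|/2 = 15.
Net area = 284.5 − 15 = 269.5.

269.5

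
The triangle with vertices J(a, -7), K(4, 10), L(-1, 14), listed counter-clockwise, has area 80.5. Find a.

The doubled signed area Σ (x_i y_{i+1} − x_{i+1} y_i) is linear in a.
With a=0 it equals 101; the coefficient of a is -4 (from the two edges through J).
So -4·a + 101 = 2·80.5 = 161 ⇒ a = -15.

-15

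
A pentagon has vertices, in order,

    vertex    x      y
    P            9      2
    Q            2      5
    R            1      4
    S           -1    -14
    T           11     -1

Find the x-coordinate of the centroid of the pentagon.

263/66

Apply Gauss's area formula. First the cross-terms c_i = x_i·y_{i+1} − x_{i+1}·y_i:
  41, 3, -10, 155, 31  ⇒  2A = 220, A = 110.
Then Σ (x_i + x_{i+1})·c_i = 2630, so x̄ = 2630 / (6·110) = 263/66.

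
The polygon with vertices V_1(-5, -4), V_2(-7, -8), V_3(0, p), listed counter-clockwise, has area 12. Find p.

The doubled signed area Σ (x_i y_{i+1} − x_{i+1} y_i) is linear in p.
With p=0 it equals 12; the coefficient of p is -2 (from the two edges through V_3).
So -2·p + 12 = 2·12 = 24 ⇒ p = -6.

-6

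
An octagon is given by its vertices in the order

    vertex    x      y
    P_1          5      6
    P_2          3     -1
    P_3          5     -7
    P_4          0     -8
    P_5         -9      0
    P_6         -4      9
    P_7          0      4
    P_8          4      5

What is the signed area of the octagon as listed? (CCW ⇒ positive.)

-132.5

Apply the surveyor's formula: 2A = Σ (x_i·y_{i+1} − x_{i+1}·y_i), indices taken mod 8.
P_1→P_2: (5)(-1) − (3)(6) = -23
P_2→P_3: (3)(-7) − (5)(-1) = -16
P_3→P_4: (5)(-8) − (0)(-7) = -40
P_4→P_5: (0)(0) − (-9)(-8) = -72
P_5→P_6: (-9)(9) − (-4)(0) = -81
P_6→P_7: (-4)(4) − (0)(9) = -16
P_7→P_8: (0)(5) − (4)(4) = -16
P_8→P_1: (4)(6) − (5)(5) = -1
Σ = -265
Signed area = Σ/2 = -132.5 (negative ⇒ clockwise traversal).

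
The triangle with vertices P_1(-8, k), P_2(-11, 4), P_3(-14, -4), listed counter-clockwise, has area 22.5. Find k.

Write out the shoelace sum; only the two edges meeting at P_1 involve k:
2·Area = [((-14)·k − (-8)·(-4)) + ((-8)·4 − (-11)·k)] + 100
       = -3·k + 36 = 45
⇒ k = -3.

-3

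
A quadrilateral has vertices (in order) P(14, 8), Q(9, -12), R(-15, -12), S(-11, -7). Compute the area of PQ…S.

272.5

P→Q: (14)(-12) − (9)(8) = -240
Q→R: (9)(-12) − (-15)(-12) = -288
R→S: (-15)(-7) − (-11)(-12) = -27
S→P: (-11)(8) − (14)(-7) = 10
Σ = -545
Area = |Σ|/2 = 272.5.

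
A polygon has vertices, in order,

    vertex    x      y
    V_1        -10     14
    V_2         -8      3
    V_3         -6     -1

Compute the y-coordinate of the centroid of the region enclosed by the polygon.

16/3

Apply the shoelace formula. First the cross-terms c_i = x_i·y_{i+1} − x_{i+1}·y_i:
  82, 26, -94  ⇒  2A = 14, A = 7.
Then Σ (y_i + y_{i+1})·c_i = 224, so ȳ = 224 / (6·7) = 16/3.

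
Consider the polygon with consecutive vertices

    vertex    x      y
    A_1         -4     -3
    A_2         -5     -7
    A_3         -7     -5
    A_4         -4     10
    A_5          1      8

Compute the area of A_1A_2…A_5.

A_1→A_2: (-4)(-7) − (-5)(-3) = 13
A_2→A_3: (-5)(-5) − (-7)(-7) = -24
A_3→A_4: (-7)(10) − (-4)(-5) = -90
A_4→A_5: (-4)(8) − (1)(10) = -42
A_5→A_1: (1)(-3) − (-4)(8) = 29
Σ = -114
Area = |Σ|/2 = 57.

57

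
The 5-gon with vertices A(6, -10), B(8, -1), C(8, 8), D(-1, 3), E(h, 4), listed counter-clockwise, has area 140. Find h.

-10

Write out the shoelace sum; only the two edges meeting at E involve h:
2·Area = [((-1)·4 − h·3) + (h·(-10) − 6·4)] + 178
       = -13·h + 150 = 280
⇒ h = -10.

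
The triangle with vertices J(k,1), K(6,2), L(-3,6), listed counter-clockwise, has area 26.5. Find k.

-5

Write out the shoelace sum; only the two edges meeting at J involve k:
2·Area = [((-3)·1 − k·6) + (k·2 − 6·1)] + 42
       = -4·k + 33 = 53
⇒ k = -5.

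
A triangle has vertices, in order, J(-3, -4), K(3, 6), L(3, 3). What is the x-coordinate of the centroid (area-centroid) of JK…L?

Apply Gauss's area formula. First the cross-terms c_i = x_i·y_{i+1} − x_{i+1}·y_i:
  -6, -9, -3  ⇒  2A = -18, A = -9.
Then Σ (x_i + x_{i+1})·c_i = -54, so x̄ = -54 / (6·(-9)) = 1.

1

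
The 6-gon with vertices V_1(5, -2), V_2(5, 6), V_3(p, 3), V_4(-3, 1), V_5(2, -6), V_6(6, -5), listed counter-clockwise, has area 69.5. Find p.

The doubled signed area Σ (x_i y_{i+1} − x_{i+1} y_i) is linear in p.
With p=0 it equals 119; the coefficient of p is -5 (from the two edges through V_3).
So -5·p + 119 = 2·69.5 = 139 ⇒ p = -4.

-4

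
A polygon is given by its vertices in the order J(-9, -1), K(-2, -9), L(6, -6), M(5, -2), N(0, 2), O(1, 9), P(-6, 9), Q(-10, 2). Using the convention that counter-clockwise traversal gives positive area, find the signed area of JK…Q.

170

Apply Gauss's area formula: 2A = Σ (x_i·y_{i+1} − x_{i+1}·y_i), indices taken mod 8.
Σ = (79) + (66) + (18) + (10) + (-2) + (63) + (78) + (28) = 340
Signed area = Σ/2 = 170 (positive ⇒ counter-clockwise traversal).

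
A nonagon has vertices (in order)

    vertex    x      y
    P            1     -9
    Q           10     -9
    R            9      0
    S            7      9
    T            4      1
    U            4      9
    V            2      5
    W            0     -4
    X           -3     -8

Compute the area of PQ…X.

131.5

Apply the shoelace (surveyor's) formula: 2A = Σ (x_i·y_{i+1} − x_{i+1}·y_i), indices taken mod 9.
Σ = (81) + (81) + (81) + (-29) + (32) + (2) + (-8) + (-12) + (35) = 263
Area = |Σ|/2 = 131.5.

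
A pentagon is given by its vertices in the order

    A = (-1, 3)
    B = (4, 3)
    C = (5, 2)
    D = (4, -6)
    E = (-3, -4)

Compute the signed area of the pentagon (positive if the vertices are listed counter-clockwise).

Cross-terms: -15, -7, -38, -34, -13  ⇒  Σ = -107
Signed area = Σ/2 = -53.5 (negative ⇒ clockwise traversal).

-53.5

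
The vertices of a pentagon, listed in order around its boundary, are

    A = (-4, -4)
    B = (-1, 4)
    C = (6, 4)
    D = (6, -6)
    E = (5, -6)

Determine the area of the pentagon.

A→B: (-4)(4) − (-1)(-4) = -20
B→C: (-1)(4) − (6)(4) = -28
C→D: (6)(-6) − (6)(4) = -60
D→E: (6)(-6) − (5)(-6) = -6
E→A: (5)(-4) − (-4)(-6) = -44
Σ = -158
Area = |Σ|/2 = 79.

79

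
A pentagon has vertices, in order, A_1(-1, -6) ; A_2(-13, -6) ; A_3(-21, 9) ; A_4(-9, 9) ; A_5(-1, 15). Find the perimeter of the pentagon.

72

|A_1A_2| = √((-12)² + (0)²) = √144 = 12
|A_2A_3| = √((-8)² + (15)²) = √289 = 17
|A_3A_4| = √((12)² + (0)²) = √144 = 12
|A_4A_5| = √((8)² + (6)²) = √100 = 10
|A_5A_1| = √((0)² + (-21)²) = √441 = 21
Perimeter = 12 + 17 + 12 + 10 + 21 = 72.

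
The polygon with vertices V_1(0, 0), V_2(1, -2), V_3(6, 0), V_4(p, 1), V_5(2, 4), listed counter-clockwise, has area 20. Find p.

6

The doubled signed area Σ (x_i y_{i+1} − x_{i+1} y_i) is linear in p.
With p=0 it equals 16; the coefficient of p is 4 (from the two edges through V_4).
So 4·p + 16 = 2·20 = 40 ⇒ p = 6.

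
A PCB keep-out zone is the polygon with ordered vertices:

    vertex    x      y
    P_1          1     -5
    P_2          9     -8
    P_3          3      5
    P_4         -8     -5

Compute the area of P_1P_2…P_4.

88

Apply Gauss's area formula: 2A = Σ (x_i·y_{i+1} − x_{i+1}·y_i), indices taken mod 4.
Σ = (37) + (69) + (25) + (45) = 176
Area = |Σ|/2 = 88.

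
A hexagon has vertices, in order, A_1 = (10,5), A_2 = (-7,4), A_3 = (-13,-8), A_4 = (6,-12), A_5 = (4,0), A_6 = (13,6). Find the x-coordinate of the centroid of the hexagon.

-295/174

Apply the surveyor's formula. First the cross-terms c_i = x_i·y_{i+1} − x_{i+1}·y_i:
  75, 108, 204, 48, 24, 5  ⇒  2A = 464, A = 232.
Then Σ (x_i + x_{i+1})·c_i = -2360, so x̄ = -2360 / (6·232) = -295/174.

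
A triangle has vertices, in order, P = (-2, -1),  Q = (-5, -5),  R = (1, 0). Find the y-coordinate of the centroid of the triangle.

Apply the shoelace (surveyor's) formula. First the cross-terms c_i = x_i·y_{i+1} − x_{i+1}·y_i:
  5, 5, -1  ⇒  2A = 9, A = 4.5.
Then Σ (y_i + y_{i+1})·c_i = -54, so ȳ = -54 / (6·4.5) = -2.

-2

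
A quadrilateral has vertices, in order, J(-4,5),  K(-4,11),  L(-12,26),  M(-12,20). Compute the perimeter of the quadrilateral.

46

|JK| = √((0)² + (6)²) = √36 = 6
|KL| = √((-8)² + (15)²) = √289 = 17
|LM| = √((0)² + (-6)²) = √36 = 6
|MJ| = √((8)² + (-15)²) = √289 = 17
Perimeter = 6 + 17 + 6 + 17 = 46.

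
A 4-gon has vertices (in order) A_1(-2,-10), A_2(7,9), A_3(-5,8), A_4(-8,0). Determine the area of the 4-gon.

148.5

Apply the surveyor's formula: 2A = Σ (x_i·y_{i+1} − x_{i+1}·y_i), indices taken mod 4.
A_1→A_2: (-2)(9) − (7)(-10) = 52
A_2→A_3: (7)(8) − (-5)(9) = 101
A_3→A_4: (-5)(0) − (-8)(8) = 64
A_4→A_1: (-8)(-10) − (-2)(0) = 80
Σ = 297
Area = |Σ|/2 = 148.5.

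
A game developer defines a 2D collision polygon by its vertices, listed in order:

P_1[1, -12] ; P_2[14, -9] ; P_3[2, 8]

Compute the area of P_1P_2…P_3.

128.5

Apply the surveyor's formula: 2A = Σ (x_i·y_{i+1} − x_{i+1}·y_i), indices taken mod 3.
Σ = (159) + (130) + (-32) = 257
Area = |Σ|/2 = 128.5.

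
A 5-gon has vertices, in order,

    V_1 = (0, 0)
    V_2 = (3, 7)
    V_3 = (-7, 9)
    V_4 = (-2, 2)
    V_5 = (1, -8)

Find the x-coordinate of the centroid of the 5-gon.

Apply Gauss's area formula. First the cross-terms c_i = x_i·y_{i+1} − x_{i+1}·y_i:
  0, 76, 4, 14, 0  ⇒  2A = 94, A = 47.
Then Σ (x_i + x_{i+1})·c_i = -354, so x̄ = -354 / (6·47) = -59/47.

-59/47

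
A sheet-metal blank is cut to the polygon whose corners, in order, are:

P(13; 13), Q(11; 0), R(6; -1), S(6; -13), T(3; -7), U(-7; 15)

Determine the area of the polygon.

259.5

Apply the shoelace formula: 2A = Σ (x_i·y_{i+1} − x_{i+1}·y_i), indices taken mod 6.
Σ = (-143) + (-11) + (-72) + (-3) + (-4) + (-286) = -519
Area = |Σ|/2 = 259.5.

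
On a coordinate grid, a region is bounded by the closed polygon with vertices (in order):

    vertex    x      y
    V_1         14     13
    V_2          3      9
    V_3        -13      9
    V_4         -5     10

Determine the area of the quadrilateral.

Apply Gauss's area formula: 2A = Σ (x_i·y_{i+1} − x_{i+1}·y_i), indices taken mod 4.
Σ = (87) + (144) + (-85) + (-205) = -59
Area = |Σ|/2 = 29.5.

29.5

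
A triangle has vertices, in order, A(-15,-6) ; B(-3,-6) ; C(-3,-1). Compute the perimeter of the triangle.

30

|AB| = √((12)² + (0)²) = √144 = 12
|BC| = √((0)² + (5)²) = √25 = 5
|CA| = √((-12)² + (-5)²) = √169 = 13
Perimeter = 12 + 5 + 13 = 30.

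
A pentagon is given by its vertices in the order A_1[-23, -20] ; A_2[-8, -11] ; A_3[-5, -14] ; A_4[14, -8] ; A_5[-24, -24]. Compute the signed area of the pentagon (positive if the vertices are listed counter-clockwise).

-107

Σ = (93) + (57) + (236) + (-528) + (-72) = -214
Signed area = Σ/2 = -107 (negative ⇒ clockwise traversal).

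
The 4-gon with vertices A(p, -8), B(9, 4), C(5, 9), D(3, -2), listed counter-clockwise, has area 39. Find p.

The doubled signed area Σ (x_i y_{i+1} − x_{i+1} y_i) is linear in p.
With p=0 it equals 72; the coefficient of p is 6 (from the two edges through A).
So 6·p + 72 = 2·39 = 78 ⇒ p = 1.

1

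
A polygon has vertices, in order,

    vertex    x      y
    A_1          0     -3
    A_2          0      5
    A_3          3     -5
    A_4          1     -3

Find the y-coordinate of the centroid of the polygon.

Apply the shoelace formula. First the cross-terms c_i = x_i·y_{i+1} − x_{i+1}·y_i:
  0, -15, -4, -3  ⇒  2A = -22, A = -11.
Then Σ (y_i + y_{i+1})·c_i = 50, so ȳ = 50 / (6·(-11)) = -25/33.

-25/33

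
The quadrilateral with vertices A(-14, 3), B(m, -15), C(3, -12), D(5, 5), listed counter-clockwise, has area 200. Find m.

1

Write out the shoelace sum; only the two edges meeting at B involve m:
2·Area = [((-14)·(-15) − m·3) + (m·(-12) − 3·(-15))] + 160
       = -15·m + 415 = 400
⇒ m = 1.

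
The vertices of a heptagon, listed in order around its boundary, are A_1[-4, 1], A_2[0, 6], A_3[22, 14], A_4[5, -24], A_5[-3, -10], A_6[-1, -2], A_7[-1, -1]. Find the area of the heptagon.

443

Apply the surveyor's formula: 2A = Σ (x_i·y_{i+1} − x_{i+1}·y_i), indices taken mod 7.
A_1→A_2: (-4)(6) − (0)(1) = -24
A_2→A_3: (0)(14) − (22)(6) = -132
A_3→A_4: (22)(-24) − (5)(14) = -598
A_4→A_5: (5)(-10) − (-3)(-24) = -122
A_5→A_6: (-3)(-2) − (-1)(-10) = -4
A_6→A_7: (-1)(-1) − (-1)(-2) = -1
A_7→A_1: (-1)(1) − (-4)(-1) = -5
Σ = -886
Area = |Σ|/2 = 443.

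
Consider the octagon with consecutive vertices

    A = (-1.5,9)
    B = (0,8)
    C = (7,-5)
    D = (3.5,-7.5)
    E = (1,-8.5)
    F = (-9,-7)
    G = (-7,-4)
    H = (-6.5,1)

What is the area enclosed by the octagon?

A→B: (-1.5)(8) − (0)(9) = -12
B→C: (0)(-5) − (7)(8) = -56
C→D: (7)(-7.5) − (3.5)(-5) = -35
D→E: (3.5)(-8.5) − (1)(-7.5) = -22.25
E→F: (1)(-7) − (-9)(-8.5) = -83.5
F→G: (-9)(-4) − (-7)(-7) = -13
G→H: (-7)(1) − (-6.5)(-4) = -33
H→A: (-6.5)(9) − (-1.5)(1) = -57
Σ = -311.75
Area = |Σ|/2 = 155.875.

155.875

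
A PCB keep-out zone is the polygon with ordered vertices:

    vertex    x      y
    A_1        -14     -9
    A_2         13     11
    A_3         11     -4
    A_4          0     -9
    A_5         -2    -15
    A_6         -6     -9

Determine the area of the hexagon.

235.5

Apply the shoelace formula: 2A = Σ (x_i·y_{i+1} − x_{i+1}·y_i), indices taken mod 6.
Σ = (-37) + (-173) + (-99) + (-18) + (-72) + (-72) = -471
Area = |Σ|/2 = 235.5.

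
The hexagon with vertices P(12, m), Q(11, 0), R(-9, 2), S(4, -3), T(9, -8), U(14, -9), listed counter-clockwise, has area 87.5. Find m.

0

Write out the shoelace sum; only the two edges meeting at P involve m:
2·Area = [(14·m − 12·(-9)) + (12·0 − 11·m)] + 67
       = 3·m + 175 = 175
⇒ m = 0.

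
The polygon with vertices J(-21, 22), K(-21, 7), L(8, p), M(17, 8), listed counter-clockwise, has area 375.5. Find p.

3

The doubled signed area Σ (x_i y_{i+1} − x_{i+1} y_i) is linear in p.
With p=0 it equals 865; the coefficient of p is -38 (from the two edges through L).
So -38·p + 865 = 2·375.5 = 751 ⇒ p = 3.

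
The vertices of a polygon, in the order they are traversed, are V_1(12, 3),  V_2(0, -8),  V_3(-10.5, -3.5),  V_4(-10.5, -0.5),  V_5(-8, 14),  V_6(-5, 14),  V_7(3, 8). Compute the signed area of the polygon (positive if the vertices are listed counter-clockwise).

-286.75

Apply the shoelace formula: 2A = Σ (x_i·y_{i+1} − x_{i+1}·y_i), indices taken mod 7.
Σ = (-96) + (-84) + (-31.5) + (-151) + (-42) + (-82) + (-87) = -573.5
Signed area = Σ/2 = -286.75 (negative ⇒ clockwise traversal).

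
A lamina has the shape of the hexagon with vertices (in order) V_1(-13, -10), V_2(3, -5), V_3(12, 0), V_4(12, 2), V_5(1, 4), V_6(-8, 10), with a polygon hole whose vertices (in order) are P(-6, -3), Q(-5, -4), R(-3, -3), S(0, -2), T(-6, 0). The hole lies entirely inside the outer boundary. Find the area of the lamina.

226.5

Outer boundary:
Cross-terms: 95, 60, 24, 46, 42, 210  ⇒  Σ = 477
Area = |Σ|/2 = 238.5.
Hole:
Apply the surveyor's formula: 2A = Σ (x_i·y_{i+1} − x_{i+1}·y_i), indices taken mod 5.
Cross-terms: 9, 3, 6, -12, 18  ⇒  Σ = 24
Area = |Σ|/2 = 12.
Net area = 238.5 − 12 = 226.5.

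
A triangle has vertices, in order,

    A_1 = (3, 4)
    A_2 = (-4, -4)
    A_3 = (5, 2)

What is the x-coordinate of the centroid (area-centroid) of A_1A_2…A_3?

Apply the shoelace (surveyor's) formula. First the cross-terms c_i = x_i·y_{i+1} − x_{i+1}·y_i:
  4, 12, 14  ⇒  2A = 30, A = 15.
Then Σ (x_i + x_{i+1})·c_i = 120, so x̄ = 120 / (6·15) = 4/3.

4/3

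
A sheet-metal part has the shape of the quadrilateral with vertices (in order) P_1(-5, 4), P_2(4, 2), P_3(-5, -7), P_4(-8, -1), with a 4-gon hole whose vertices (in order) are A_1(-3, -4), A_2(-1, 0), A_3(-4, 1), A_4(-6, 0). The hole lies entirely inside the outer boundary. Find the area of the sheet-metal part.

53.5

Outer boundary:
Σ = (-26) + (-18) + (-51) + (-37) = -132
Area = |Σ|/2 = 66.
Hole:
Apply the shoelace formula: 2A = Σ (x_i·y_{i+1} − x_{i+1}·y_i), indices taken mod 4.
A_1→A_2: (-3)(0) − (-1)(-4) = -4
A_2→A_3: (-1)(1) − (-4)(0) = -1
A_3→A_4: (-4)(0) − (-6)(1) = 6
A_4→A_1: (-6)(-4) − (-3)(0) = 24
Σ = 25
Area = |Σ|/2 = 12.5.
Net area = 66 − 12.5 = 53.5.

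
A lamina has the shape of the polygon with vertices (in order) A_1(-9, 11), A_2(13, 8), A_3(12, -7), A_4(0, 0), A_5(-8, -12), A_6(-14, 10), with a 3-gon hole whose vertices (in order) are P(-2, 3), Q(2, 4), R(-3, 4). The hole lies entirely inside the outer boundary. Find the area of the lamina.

Outer boundary:
A_1→A_2: (-9)(8) − (13)(11) = -215
A_2→A_3: (13)(-7) − (12)(8) = -187
A_3→A_4: (12)(0) − (0)(-7) = 0
A_4→A_5: (0)(-12) − (-8)(0) = 0
A_5→A_6: (-8)(10) − (-14)(-12) = -248
A_6→A_1: (-14)(11) − (-9)(10) = -64
Σ = -714
Area = |Σ|/2 = 357.
Hole:
P→Q: (-2)(4) − (2)(3) = -14
Q→R: (2)(4) − (-3)(4) = 20
R→P: (-3)(3) − (-2)(4) = -1
Σ = 5
Area = |Σ|/2 = 2.5.
Net area = 357 − 2.5 = 354.5.

354.5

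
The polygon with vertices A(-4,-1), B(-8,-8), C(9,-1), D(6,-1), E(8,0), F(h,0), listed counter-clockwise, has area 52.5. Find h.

4

Write out the shoelace sum; only the two edges meeting at F involve h:
2·Area = [(8·0 − h·0) + (h·(-1) − (-4)·0)] + 109
       = -1·h + 109 = 105
⇒ h = 4.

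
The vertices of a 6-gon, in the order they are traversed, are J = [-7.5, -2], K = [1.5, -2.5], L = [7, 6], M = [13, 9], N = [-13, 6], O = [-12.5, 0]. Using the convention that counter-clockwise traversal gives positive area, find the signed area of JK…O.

Cross-terms: 21.75, 26.5, -15, 195, 75, 25  ⇒  Σ = 328.25
Signed area = Σ/2 = 164.125 (positive ⇒ counter-clockwise traversal).

164.125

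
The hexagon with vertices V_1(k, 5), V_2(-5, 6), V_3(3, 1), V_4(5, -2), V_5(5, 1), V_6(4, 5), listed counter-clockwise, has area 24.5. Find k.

Write out the shoelace sum; only the two edges meeting at V_1 involve k:
2·Area = [(4·5 − k·5) + (k·6 − (-5)·5)] + 2
       = 1·k + 47 = 49
⇒ k = 2.

2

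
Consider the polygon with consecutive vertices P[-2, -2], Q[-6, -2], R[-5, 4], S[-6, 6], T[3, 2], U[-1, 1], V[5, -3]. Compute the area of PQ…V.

Apply Gauss's area formula: 2A = Σ (x_i·y_{i+1} − x_{i+1}·y_i), indices taken mod 7.
Σ = (-8) + (-34) + (-6) + (-30) + (5) + (-2) + (-16) = -91
Area = |Σ|/2 = 45.5.

45.5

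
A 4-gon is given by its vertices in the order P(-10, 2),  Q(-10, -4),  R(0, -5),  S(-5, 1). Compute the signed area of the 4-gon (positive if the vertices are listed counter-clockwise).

Apply Gauss's area formula: 2A = Σ (x_i·y_{i+1} − x_{i+1}·y_i), indices taken mod 4.
Σ = (60) + (50) + (-25) + (0) = 85
Signed area = Σ/2 = 42.5 (positive ⇒ counter-clockwise traversal).

42.5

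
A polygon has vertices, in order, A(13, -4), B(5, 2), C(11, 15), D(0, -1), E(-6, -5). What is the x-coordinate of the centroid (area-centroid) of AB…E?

Apply the shoelace (surveyor's) formula. First the cross-terms c_i = x_i·y_{i+1} − x_{i+1}·y_i:
  46, 53, -11, -6, 89  ⇒  2A = 171, A = 85.5.
Then Σ (x_i + x_{i+1})·c_i = 2214, so x̄ = 2214 / (6·85.5) = 82/19.

82/19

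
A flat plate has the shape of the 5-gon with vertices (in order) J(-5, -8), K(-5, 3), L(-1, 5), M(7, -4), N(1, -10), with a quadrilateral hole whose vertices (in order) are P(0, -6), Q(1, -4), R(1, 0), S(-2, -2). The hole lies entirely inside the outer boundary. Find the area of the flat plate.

Outer boundary:
Σ = (-55) + (-22) + (-31) + (-66) + (-58) = -232
Area = |Σ|/2 = 116.
Hole:
Apply the shoelace formula: 2A = Σ (x_i·y_{i+1} − x_{i+1}·y_i), indices taken mod 4.
Σ = (6) + (4) + (-2) + (12) = 20
Area = |Σ|/2 = 10.
Net area = 116 − 10 = 106.

106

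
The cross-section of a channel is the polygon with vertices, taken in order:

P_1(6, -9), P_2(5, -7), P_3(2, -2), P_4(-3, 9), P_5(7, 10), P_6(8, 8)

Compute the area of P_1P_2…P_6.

109

Apply the shoelace (surveyor's) formula: 2A = Σ (x_i·y_{i+1} − x_{i+1}·y_i), indices taken mod 6.
Σ = (3) + (4) + (12) + (-93) + (-24) + (-120) = -218
Area = |Σ|/2 = 109.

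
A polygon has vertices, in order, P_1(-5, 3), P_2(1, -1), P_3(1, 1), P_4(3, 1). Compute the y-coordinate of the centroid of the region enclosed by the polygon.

Apply Gauss's area formula. First the cross-terms c_i = x_i·y_{i+1} − x_{i+1}·y_i:
  2, 2, -2, 14  ⇒  2A = 16, A = 8.
Then Σ (y_i + y_{i+1})·c_i = 56, so ȳ = 56 / (6·8) = 7/6.

7/6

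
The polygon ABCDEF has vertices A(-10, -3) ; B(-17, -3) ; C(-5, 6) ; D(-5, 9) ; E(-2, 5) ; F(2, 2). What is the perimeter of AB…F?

48

|AB| = √((-7)² + (0)²) = √49 = 7
|BC| = √((12)² + (9)²) = √225 = 15
|CD| = √((0)² + (3)²) = √9 = 3
|DE| = √((3)² + (-4)²) = √25 = 5
|EF| = √((4)² + (-3)²) = √25 = 5
|FA| = √((-12)² + (-5)²) = √169 = 13
Perimeter = 7 + 15 + 3 + 5 + 5 + 13 = 48.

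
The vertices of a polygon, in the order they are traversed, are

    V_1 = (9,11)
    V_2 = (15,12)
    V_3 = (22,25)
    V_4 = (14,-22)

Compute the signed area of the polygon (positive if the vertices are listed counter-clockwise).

Σ = (-57) + (111) + (-834) + (352) = -428
Signed area = Σ/2 = -214 (negative ⇒ clockwise traversal).

-214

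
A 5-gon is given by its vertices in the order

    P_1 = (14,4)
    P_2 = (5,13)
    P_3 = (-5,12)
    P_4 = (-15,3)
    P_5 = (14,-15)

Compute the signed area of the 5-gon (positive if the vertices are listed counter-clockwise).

Apply the shoelace (surveyor's) formula: 2A = Σ (x_i·y_{i+1} − x_{i+1}·y_i), indices taken mod 5.
Σ = (162) + (125) + (165) + (183) + (266) = 901
Signed area = Σ/2 = 450.5 (positive ⇒ counter-clockwise traversal).

450.5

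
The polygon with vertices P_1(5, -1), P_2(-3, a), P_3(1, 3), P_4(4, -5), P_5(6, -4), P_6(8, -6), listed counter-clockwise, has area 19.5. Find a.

The doubled signed area Σ (x_i y_{i+1} − x_{i+1} y_i) is linear in a.
With a=0 it equals 3; the coefficient of a is 4 (from the two edges through P_2).
So 4·a + 3 = 2·19.5 = 39 ⇒ a = 9.

9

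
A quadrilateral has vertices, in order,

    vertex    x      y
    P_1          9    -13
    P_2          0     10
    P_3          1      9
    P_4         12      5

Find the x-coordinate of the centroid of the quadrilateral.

Apply the shoelace (surveyor's) formula. First the cross-terms c_i = x_i·y_{i+1} − x_{i+1}·y_i:
  90, -10, -103, -201  ⇒  2A = -224, A = -112.
Then Σ (x_i + x_{i+1})·c_i = -4760, so x̄ = -4760 / (6·(-112)) = 85/12.

85/12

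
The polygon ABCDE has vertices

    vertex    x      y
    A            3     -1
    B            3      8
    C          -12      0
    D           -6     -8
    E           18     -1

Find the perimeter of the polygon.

|AB| = √((0)² + (9)²) = √81 = 9
|BC| = √((-15)² + (-8)²) = √289 = 17
|CD| = √((6)² + (-8)²) = √100 = 10
|DE| = √((24)² + (7)²) = √625 = 25
|EA| = √((-15)² + (0)²) = √225 = 15
Perimeter = 9 + 17 + 10 + 25 + 15 = 76.

76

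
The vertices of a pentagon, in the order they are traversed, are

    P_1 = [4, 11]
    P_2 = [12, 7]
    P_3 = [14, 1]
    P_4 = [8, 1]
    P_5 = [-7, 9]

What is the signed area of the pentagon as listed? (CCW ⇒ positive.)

P_1→P_2: (4)(7) − (12)(11) = -104
P_2→P_3: (12)(1) − (14)(7) = -86
P_3→P_4: (14)(1) − (8)(1) = 6
P_4→P_5: (8)(9) − (-7)(1) = 79
P_5→P_1: (-7)(11) − (4)(9) = -113
Σ = -218
Signed area = Σ/2 = -109 (negative ⇒ clockwise traversal).

-109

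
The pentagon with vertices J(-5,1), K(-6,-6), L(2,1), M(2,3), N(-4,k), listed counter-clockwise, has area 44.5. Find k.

The doubled signed area Σ (x_i y_{i+1} − x_{i+1} y_i) is linear in k.
With k=0 it equals 54; the coefficient of k is 7 (from the two edges through N).
So 7·k + 54 = 2·44.5 = 89 ⇒ k = 5.

5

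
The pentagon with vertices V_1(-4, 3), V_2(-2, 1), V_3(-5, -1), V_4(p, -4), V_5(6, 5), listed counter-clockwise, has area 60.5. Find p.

5

Write out the shoelace sum; only the two edges meeting at V_4 involve p:
2·Area = [((-5)·(-4) − p·(-1)) + (p·5 − 6·(-4))] + 47
       = 6·p + 91 = 121
⇒ p = 5.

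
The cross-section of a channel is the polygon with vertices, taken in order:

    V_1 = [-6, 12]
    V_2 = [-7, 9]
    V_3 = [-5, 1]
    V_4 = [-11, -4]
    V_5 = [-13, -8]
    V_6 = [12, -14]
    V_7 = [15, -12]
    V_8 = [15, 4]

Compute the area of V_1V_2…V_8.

461.5

Σ = (30) + (38) + (31) + (36) + (278) + (66) + (240) + (204) = 923
Area = |Σ|/2 = 461.5.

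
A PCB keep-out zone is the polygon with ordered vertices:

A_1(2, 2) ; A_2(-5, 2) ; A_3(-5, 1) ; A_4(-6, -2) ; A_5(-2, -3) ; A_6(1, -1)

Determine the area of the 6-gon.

29

A_1→A_2: (2)(2) − (-5)(2) = 14
A_2→A_3: (-5)(1) − (-5)(2) = 5
A_3→A_4: (-5)(-2) − (-6)(1) = 16
A_4→A_5: (-6)(-3) − (-2)(-2) = 14
A_5→A_6: (-2)(-1) − (1)(-3) = 5
A_6→A_1: (1)(2) − (2)(-1) = 4
Σ = 58
Area = |Σ|/2 = 29.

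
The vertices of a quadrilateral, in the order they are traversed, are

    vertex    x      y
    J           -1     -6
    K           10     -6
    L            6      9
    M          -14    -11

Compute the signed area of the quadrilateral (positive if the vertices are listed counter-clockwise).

Apply the surveyor's formula: 2A = Σ (x_i·y_{i+1} − x_{i+1}·y_i), indices taken mod 4.
J→K: (-1)(-6) − (10)(-6) = 66
K→L: (10)(9) − (6)(-6) = 126
L→M: (6)(-11) − (-14)(9) = 60
M→J: (-14)(-6) − (-1)(-11) = 73
Σ = 325
Signed area = Σ/2 = 162.5 (positive ⇒ counter-clockwise traversal).

162.5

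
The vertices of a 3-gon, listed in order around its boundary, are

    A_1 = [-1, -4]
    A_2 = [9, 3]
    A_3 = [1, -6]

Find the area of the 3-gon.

A_1→A_2: (-1)(3) − (9)(-4) = 33
A_2→A_3: (9)(-6) − (1)(3) = -57
A_3→A_1: (1)(-4) − (-1)(-6) = -10
Σ = -34
Area = |Σ|/2 = 17.

17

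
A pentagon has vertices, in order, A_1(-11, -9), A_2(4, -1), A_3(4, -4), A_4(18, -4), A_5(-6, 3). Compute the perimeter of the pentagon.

72

|A_1A_2| = √((15)² + (8)²) = √289 = 17
|A_2A_3| = √((0)² + (-3)²) = √9 = 3
|A_3A_4| = √((14)² + (0)²) = √196 = 14
|A_4A_5| = √((-24)² + (7)²) = √625 = 25
|A_5A_1| = √((-5)² + (-12)²) = √169 = 13
Perimeter = 17 + 3 + 14 + 25 + 13 = 72.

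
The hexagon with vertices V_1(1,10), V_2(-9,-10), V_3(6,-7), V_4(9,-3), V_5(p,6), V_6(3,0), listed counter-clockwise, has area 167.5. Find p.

7

Write out the shoelace sum; only the two edges meeting at V_5 involve p:
2·Area = [(9·6 − p·(-3)) + (p·0 − 3·6)] + 278
       = 3·p + 314 = 335
⇒ p = 7.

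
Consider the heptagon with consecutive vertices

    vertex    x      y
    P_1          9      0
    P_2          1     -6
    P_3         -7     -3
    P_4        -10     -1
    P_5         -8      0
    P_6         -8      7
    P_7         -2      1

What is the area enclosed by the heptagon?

Apply Gauss's area formula: 2A = Σ (x_i·y_{i+1} − x_{i+1}·y_i), indices taken mod 7.
Σ = (-54) + (-45) + (-23) + (-8) + (-56) + (6) + (-9) = -189
Area = |Σ|/2 = 94.5.

94.5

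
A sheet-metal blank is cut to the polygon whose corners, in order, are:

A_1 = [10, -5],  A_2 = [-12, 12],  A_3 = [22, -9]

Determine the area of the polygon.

Cross-terms: 60, -156, -20  ⇒  Σ = -116
Area = |Σ|/2 = 58.

58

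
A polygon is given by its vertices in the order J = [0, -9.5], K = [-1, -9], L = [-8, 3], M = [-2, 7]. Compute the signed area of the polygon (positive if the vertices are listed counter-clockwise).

-57.75

Apply the shoelace (surveyor's) formula: 2A = Σ (x_i·y_{i+1} − x_{i+1}·y_i), indices taken mod 4.
Σ = (-9.5) + (-75) + (-50) + (19) = -115.5
Signed area = Σ/2 = -57.75 (negative ⇒ clockwise traversal).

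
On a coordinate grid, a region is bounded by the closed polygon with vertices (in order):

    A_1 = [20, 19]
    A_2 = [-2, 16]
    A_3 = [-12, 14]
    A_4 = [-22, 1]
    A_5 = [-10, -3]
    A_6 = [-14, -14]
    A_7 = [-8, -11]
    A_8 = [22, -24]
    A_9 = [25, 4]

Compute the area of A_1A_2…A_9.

Apply the shoelace formula: 2A = Σ (x_i·y_{i+1} − x_{i+1}·y_i), indices taken mod 9.
Σ = (358) + (164) + (296) + (76) + (98) + (42) + (434) + (688) + (395) = 2551
Area = |Σ|/2 = 1275.5.

1275.5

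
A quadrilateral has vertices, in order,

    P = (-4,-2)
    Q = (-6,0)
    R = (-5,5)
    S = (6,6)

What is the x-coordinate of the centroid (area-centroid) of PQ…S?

Apply the surveyor's formula. First the cross-terms c_i = x_i·y_{i+1} − x_{i+1}·y_i:
  -12, -30, -60, 12  ⇒  2A = -90, A = -45.
Then Σ (x_i + x_{i+1})·c_i = 414, so x̄ = 414 / (6·(-45)) = -23/15.

-23/15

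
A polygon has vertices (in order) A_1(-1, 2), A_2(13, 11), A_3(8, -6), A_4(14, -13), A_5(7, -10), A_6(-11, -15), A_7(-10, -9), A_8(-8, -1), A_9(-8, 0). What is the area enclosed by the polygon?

312

Apply the shoelace (surveyor's) formula: 2A = Σ (x_i·y_{i+1} − x_{i+1}·y_i), indices taken mod 9.
Cross-terms: -37, -166, -20, -49, -215, -51, -62, -8, -16  ⇒  Σ = -624
Area = |Σ|/2 = 312.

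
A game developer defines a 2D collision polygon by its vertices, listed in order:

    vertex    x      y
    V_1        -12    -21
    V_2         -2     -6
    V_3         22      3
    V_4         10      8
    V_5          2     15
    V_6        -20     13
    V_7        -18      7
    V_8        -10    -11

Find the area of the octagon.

601

Apply the surveyor's formula: 2A = Σ (x_i·y_{i+1} − x_{i+1}·y_i), indices taken mod 8.
Σ = (30) + (126) + (146) + (134) + (326) + (94) + (268) + (78) = 1202
Area = |Σ|/2 = 601.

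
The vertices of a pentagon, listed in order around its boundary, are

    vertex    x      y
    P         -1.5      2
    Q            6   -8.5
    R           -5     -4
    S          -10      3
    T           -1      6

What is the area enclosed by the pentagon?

85.375

Apply the shoelace (surveyor's) formula: 2A = Σ (x_i·y_{i+1} − x_{i+1}·y_i), indices taken mod 5.
Σ = (0.75) + (-66.5) + (-55) + (-57) + (7) = -170.75
Area = |Σ|/2 = 85.375.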